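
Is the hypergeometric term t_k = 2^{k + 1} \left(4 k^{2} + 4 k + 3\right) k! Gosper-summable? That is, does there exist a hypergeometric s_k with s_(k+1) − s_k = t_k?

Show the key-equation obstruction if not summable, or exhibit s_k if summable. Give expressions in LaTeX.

Yes. s_k = 2^{k + 1} \left(2 k - 1\right) k!.

Ratio r(k) = 2*(4*k**3 + 16*k**2 + 23*k + 11)/(4*k**2 + 4*k + 3).
Take A(k)=2*k + 2, B(k)=1, C(k)=k**2 + k + 3/4.
Key eq: (2*k + 2)·f(k+1) = (1)·f(k) + (k**2 + k + 3/4).
From deg A=1, deg B=0, deg C=2: d=1.
Solve for f: f(k) = (2*k - 1)/4 (degree 1 ≤ 1).
So s_k = (B(k−1)f/C)·t_k = ((2*k - 1)/(4*k**2 + 4*k + 3))·t_k = 2**(k + 1)*(2*k - 1)*factorial(k).
Verify: 2**(k + 1)*(4*k**2 + 4*k + 3)*factorial(k) matches t_k.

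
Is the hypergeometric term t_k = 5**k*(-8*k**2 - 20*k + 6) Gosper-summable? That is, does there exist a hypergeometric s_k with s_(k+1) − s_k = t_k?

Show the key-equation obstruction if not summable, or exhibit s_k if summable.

Yes. s_k = 2*5**k*(2 - k**2).

The ratio is 5*(4*k**2 + 18*k + 11)/(4*k**2 + 10*k - 3).
Normal form (A,B,C) = (5, 1, k**2 + 5*k/2 - 3/4).
f must satisfy (5)·f(k+1) − (1)·f(k) = k**2 + 5*k/2 - 3/4.
Degrees (0,0,2) ⇒ d ≤ 2.
A polynomial solution: f(k) = (k**2 - 2)/4.
Then R = B(k−1)f/C = (k**2 - 2)/(4*k**2 + 10*k - 3), so s_k = R(k)·t_k = 2*5**k*(2 - k**2).
s_(k+1) − s_k = 5**k*(-8*k**2 - 20*k + 6) = t_k.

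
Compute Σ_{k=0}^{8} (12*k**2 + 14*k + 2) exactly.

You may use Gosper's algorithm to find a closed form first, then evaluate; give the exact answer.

Ratio r(k) = (6*k**2 + 19*k + 14)/(6*k**2 + 7*k + 1).
Normal form (A,B,C) = (1, 1, k**2 + 7*k/6 + 1/6).
Key eq: (1)·f(k+1) = (1)·f(k) + (k**2 + 7*k/6 + 1/6).
d = 3 from the (0,0,2) case.
Solving with deg f ≤ 3: f(k) = k*(k + 1)*(4*k - 3)/12.
Get s_k = R·t_k = k*(4*k**2 + k - 3) with R(k) = B(k−1)f(k)/C(k) = k*(4*k - 3)/(2*(6*k + 1)).
Check: Δs_k = 12*k**2 + 14*k + 2. ✓
Sum = s_(9) − s_(0); s_(9) = 2970, s_(0) = 0 ⇒ 2970.

Σ = 2970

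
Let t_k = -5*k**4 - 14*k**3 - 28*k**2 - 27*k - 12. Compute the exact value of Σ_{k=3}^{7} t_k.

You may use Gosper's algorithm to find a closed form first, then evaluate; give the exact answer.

Ratio r(k) = (5*k**4 + 34*k**3 + 100*k**2 + 145*k + 86)/(5*k**4 + 14*k**3 + 28*k**2 + 27*k + 12).
Factor: A=1; B=1; C=k**4 + 14*k**3/5 + 28*k**2/5 + 27*k/5 + 12/5.
Key eq: (1)·f(k+1) = (1)·f(k) + (k**4 + 14*k**3/5 + 28*k**2/5 + 27*k/5 + 12/5).
Degrees (0,0,4) ⇒ d ≤ 5.
A polynomial solution: f(k) = k*(k**2 + 3)*(k**2 + k + 1)/5.
R(k) = B(k−1)·f(k)/C(k) = k*(k**2 + 3)*(k**2 + k + 1)/(5*k**4 + 14*k**3 + 28*k**2 + 27*k + 12); s_k = R·t_k = k*(-k**4 - k**3 - 4*k**2 - 3*k - 3).
s_(k+1) − s_k = -5*k**4 - 14*k**3 - 28*k**2 - 27*k - 12 = t_k.
Sum = s_(8) − s_(3); s_(8) = -39128, s_(3) = -468 ⇒ -38660.

Σ = -38660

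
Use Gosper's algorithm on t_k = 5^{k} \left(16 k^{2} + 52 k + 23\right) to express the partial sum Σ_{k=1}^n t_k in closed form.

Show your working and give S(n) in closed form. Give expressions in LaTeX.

S(n) = 20 \cdot 5^{n} n^{2} + 55 \cdot 5^{n} n + 20 \cdot 5^{n} - 20

Step 1: r(k) = 5*(16*k**2 + 84*k + 91)/(16*k**2 + 52*k + 23).
Factor: A=5; B=1; C=k**2 + 13*k/4 + 23/16.
Need (5)·f(k+1) − (1)·f(k) = k**2 + 13*k/4 + 23/16.
Degrees (0,0,2) ⇒ d ≤ 2.
A polynomial solution: f(k) = (4*k**2 + 3*k - 3)/16.
R(k) = B(k−1)·f(k)/C(k) = (4*k**2 + 3*k - 3)/(16*k**2 + 52*k + 23); s_k = R·t_k = 5**k*(4*k**2 + 3*k - 3).
Verify: 5**k*(16*k**2 + 52*k + 23) matches t_k.
Σ_(k=1)^n t_k = s_(n+1) − s_(1) = (5**(n + 1)*(4*n**2 + 11*n + 4)) − (20), i.e. 20*5**n*n**2 + 55*5**n*n + 20*5**n - 20.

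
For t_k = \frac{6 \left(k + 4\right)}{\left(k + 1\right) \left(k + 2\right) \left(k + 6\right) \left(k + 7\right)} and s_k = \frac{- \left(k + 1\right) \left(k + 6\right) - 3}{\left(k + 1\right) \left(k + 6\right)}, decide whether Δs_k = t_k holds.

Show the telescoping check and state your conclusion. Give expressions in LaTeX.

valid; difference matches t_k

s_(k+1) = (-(k + 2)*(k + 7) - 3)/((k + 2)*(k + 7))
s_(k+1) − s_k = 6*(k + 4)/(k**4 + 16*k**3 + 83*k**2 + 152*k + 84)
(s_(k+1) − s_k) − t_k = 0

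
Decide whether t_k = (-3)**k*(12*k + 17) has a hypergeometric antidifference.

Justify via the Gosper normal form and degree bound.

Yes. s_k = (-3)**k*(-3*k - 2).

Step 1: r(k) = 3*(-12*k - 29)/(12*k + 17).
A = -3, B = 1, C = k + 17/12.
f must satisfy (-3)·f(k+1) − (1)·f(k) = k + 17/12.
deg f ≤ 1 (via 0,0,1).
Solving with deg f ≤ 1: f(k) = -(3*k + 2)/12.
R(k) = B(k−1)·f(k)/C(k) = -(3*k + 2)/(12*k + 17); s_k = R·t_k = (-3)**k*(-3*k - 2).
Check: Δs_k = (-3)**k*(12*k + 17). ✓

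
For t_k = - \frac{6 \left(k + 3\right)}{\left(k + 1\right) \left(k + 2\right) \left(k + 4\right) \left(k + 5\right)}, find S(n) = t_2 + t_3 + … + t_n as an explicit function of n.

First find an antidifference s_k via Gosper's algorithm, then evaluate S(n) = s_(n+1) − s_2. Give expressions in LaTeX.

S(n) = \frac{- n^{2} - 7 n + 8}{6 \left(n^{2} + 7 n + 10\right)}

r(k) = (k + 1)*(k + 4)**2/((k + 3)**2*(k + 6)) after simplifying.
Gosper form: A/B · C(k+1)/C(k) with A=k + 1, B=k + 6, C=k**2 + 6*k + 9.
Need (k + 1)·f(k+1) − (k + 5)·f(k) = k**2 + 6*k + 9.
d = 4 from the (1,1,2) case.
Match coefficients ⇒ f(k) = k*(k + 2)*(k + 3)*(k + 5)/8.
Get s_k = R·t_k = 3*k*(-k - 5)/(4*(k**2 + 5*k + 4)) with R(k) = B(k−1)f(k)/C(k) = k*(k + 2)*(k + 5)**2/(8*(k + 3)).
Check: Δs_k = 6*(-k - 3)/(k**4 + 12*k**3 + 49*k**2 + 78*k + 40). ✓
Evaluate: s_(n+1) = 3*(-n**2 - 7*n - 6)/(4*(n**2 + 7*n + 10)); subtract s_(2) = -7/12 ⇒ S(n) = (-n**2 - 7*n + 8)/(6*(n**2 + 7*n + 10)).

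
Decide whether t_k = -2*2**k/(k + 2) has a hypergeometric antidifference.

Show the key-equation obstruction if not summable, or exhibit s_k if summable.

Ratio r(k) = 2*(k + 2)/(k + 3).
Take A(k)=2*k + 4, B(k)=k + 3, C(k)=1.
Need (2*k + 4)·f(k+1) − (k + 2)·f(k) = 1.
Bound: deg f ≤ -1.
Negative degree bound (-1): no f exists, t_k not Gosper-summable.

No — key equation has no polynomial f.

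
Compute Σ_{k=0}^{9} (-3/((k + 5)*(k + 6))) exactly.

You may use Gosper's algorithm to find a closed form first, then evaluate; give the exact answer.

The ratio is (k + 5)/(k + 7).
Take A(k)=k + 5, B(k)=k + 7, C(k)=1.
f must satisfy (k + 5)·f(k+1) − (k + 6)·f(k) = 1.
Bound: deg f ≤ 1.
Match coefficients ⇒ f(k) = k/5.
Then R = B(k−1)f/C = k*(k + 6)/5, so s_k = R(k)·t_k = -3*k/(5*k + 25).
Check: Δs_k = -3/(k**2 + 11*k + 30). ✓
Evaluate s at k=10 and k=0: -2/5 and 0; difference -2/5.

Σ = -2/5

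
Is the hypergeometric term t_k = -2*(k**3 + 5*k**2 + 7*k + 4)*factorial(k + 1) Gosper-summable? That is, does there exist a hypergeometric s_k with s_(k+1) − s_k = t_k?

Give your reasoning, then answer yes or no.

Step 1: r(k) = (k**4 + 10*k**3 + 36*k**2 + 57*k + 34)/(k**3 + 5*k**2 + 7*k + 4).
Normal form (A,B,C) = (k + 2, 1, k**3 + 5*k**2 + 7*k + 4).
Need (k + 2)·f(k+1) − (1)·f(k) = k**3 + 5*k**2 + 7*k + 4.
Degrees (1,0,3) ⇒ d ≤ 2.
Solving with deg f ≤ 2: f(k) = k**2 + 2*k - 2.
Certificate R = B(k−1)f/C = (k**2 + 2*k - 2)/(k**3 + 5*k**2 + 7*k + 4) gives s_k = -2*(k**2 + 2*k - 2)*factorial(k + 1).
Verify: -2*(k**3 + 5*k**2 + 7*k + 4)*factorial(k + 1) matches t_k.

Yes. s_k = -2*(k**2 + 2*k - 2)*factorial(k + 1).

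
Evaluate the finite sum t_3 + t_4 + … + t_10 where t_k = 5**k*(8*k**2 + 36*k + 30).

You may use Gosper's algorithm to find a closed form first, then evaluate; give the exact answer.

Σ = 13964840000

Ratio r(k) = 5*(4*k**2 + 26*k + 37)/(4*k**2 + 18*k + 15).
Normal form (A,B,C) = (5, 1, k**2 + 9*k/2 + 15/4).
Set up (5)·f(k+1) − (1)·f(k) − (k**2 + 9*k/2 + 15/4) = 0.
From deg A=0, deg B=0, deg C=2: d=2.
A polynomial solution: f(k) = k*(k + 2)/4.
R(k) = B(k−1)·f(k)/C(k) = k*(k + 2)/(4*k**2 + 18*k + 15); s_k = R·t_k = 2*5**k*k*(k + 2).
s_(k+1) − s_k = 5**k*(8*k**2 + 36*k + 30) = t_k.
Sum = s_(11) − s_(3); s_(11) = 13964843750, s_(3) = 3750 ⇒ 13964840000.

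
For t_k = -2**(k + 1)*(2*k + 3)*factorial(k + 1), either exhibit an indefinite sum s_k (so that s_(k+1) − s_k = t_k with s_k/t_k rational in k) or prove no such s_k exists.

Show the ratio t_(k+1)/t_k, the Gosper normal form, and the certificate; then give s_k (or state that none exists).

s_k = -2**(k + 1)*factorial(k + 1)

Compute t_(k+1)/t_k: get 2*(k + 2)*(2*k + 5)/(2*k + 3).
Factor: A=2*k + 4; B=1; C=k + 3/2.
Solve (2*k + 4)·f(k+1) − (1)·f(k) = k + 3/2.
From deg A=1, deg B=0, deg C=1: d=0.
A polynomial solution: f(k) = 1/2.
Get s_k = R·t_k = -2**(k + 1)*factorial(k + 1) with R(k) = B(k−1)f(k)/C(k) = 1/(2*k + 3).
s_(k+1) − s_k = -2**(k + 1)*(2*k + 3)*factorial(k + 1) = t_k.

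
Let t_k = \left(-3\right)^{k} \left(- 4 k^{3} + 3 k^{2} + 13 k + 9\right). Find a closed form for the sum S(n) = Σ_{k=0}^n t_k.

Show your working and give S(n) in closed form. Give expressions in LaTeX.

S(n) = \left(-3\right)^{n + 1} \left(n^{3} - 4 n - 3\right)

t_(k+1)/t_k = 3*(-4*k**3 - 9*k**2 + 7*k + 21)/(4*k**3 - 3*k**2 - 13*k - 9).
Take A(k)=-3, B(k)=1, C(k)=k**3 - 3*k**2/4 - 13*k/4 - 9/4.
Key eq: (-3)·f(k+1) = (1)·f(k) + (k**3 - 3*k**2/4 - 13*k/4 - 9/4).
Degrees (0,0,3) ⇒ d ≤ 3.
Match coefficients ⇒ f(k) = -k*(k**2 - 3*k - 1)/4.
Certificate R = B(k−1)f/C = -k*(k**2 - 3*k - 1)/(4*k**3 - 3*k**2 - 13*k - 9) gives s_k = (-3)**k*k*(k**2 - 3*k - 1).
s_(k+1) − s_k = (-3)**k*(-4*k**3 + 3*k**2 + 13*k + 9) = t_k.
Evaluate: s_(n+1) = (-3)**(n + 1)*(n**3 - 4*n - 3); subtract s_(0) = 0 ⇒ S(n) = (-3)**(n + 1)*(n**3 - 4*n - 3).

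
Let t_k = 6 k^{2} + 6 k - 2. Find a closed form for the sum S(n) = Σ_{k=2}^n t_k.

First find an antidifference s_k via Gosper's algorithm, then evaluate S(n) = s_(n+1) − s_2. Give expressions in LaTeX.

S(n) = 2 n^{3} + 6 n^{2} + 2 n - 10

Compute t_(k+1)/t_k: get (3*k**2 + 9*k + 5)/(3*k**2 + 3*k - 1).
Take A(k)=1, B(k)=1, C(k)=k**2 + k - 1/3.
Solve (1)·f(k+1) − (1)·f(k) = k**2 + k - 1/3.
Bound: deg f ≤ 3.
Solving with deg f ≤ 3: f(k) = k*(k**2 - 2)/3.
Get s_k = R·t_k = 2*k*(k**2 - 2) with R(k) = B(k−1)f(k)/C(k) = k*(k**2 - 2)/(3*k**2 + 3*k - 1).
s_(k+1) − s_k = 6*k**2 + 6*k - 2 = t_k.
s_(n+1) = 2*n**3 + 6*n**2 + 2*n - 2 and s_(2) = 8, so S(n) = 2*n**3 + 6*n**2 + 2*n - 10.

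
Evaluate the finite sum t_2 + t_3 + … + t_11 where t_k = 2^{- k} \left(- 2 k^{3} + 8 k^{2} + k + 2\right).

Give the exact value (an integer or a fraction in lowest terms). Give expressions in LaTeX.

Σ = -6037/2048

r(k) = (k**3 - k**2 - 11*k/2 - 9/2)/(2*k**3 - 8*k**2 - k - 2) after simplifying.
Normal form (A,B,C) = (1/2, 1, k**3 - 4*k**2 - k/2 - 1).
Set up (1/2)·f(k+1) − (1)·f(k) − (k**3 - 4*k**2 - k/2 - 1) = 0.
Bound: deg f ≤ 3.
Solving with deg f ≤ 3: f(k) = -(k - 1)*(2*k**2 + 1).
Certificate R = B(k−1)f/C = -2*(k - 1)*(2*k**2 + 1)/(2*k**3 - 8*k**2 - k - 2) gives s_k = 2**(1 - k)*(2*k**3 - 2*k**2 + k - 1).
Verify: (-2*k**3 + 8*k**2 + k + 2)/2**k matches t_k.
Σ_(k=2)^(11) t_k = s_(12) − s_(2) = 3179/2048 − (9/2) = -6037/2048.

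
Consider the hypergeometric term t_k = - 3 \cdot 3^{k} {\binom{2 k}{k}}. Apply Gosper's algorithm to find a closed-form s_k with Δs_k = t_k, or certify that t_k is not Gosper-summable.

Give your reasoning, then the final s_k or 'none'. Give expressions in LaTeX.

Ratio r(k) = 6*(2*k + 1)/(k + 1).
Take A(k)=12*k + 6, B(k)=k + 1, C(k)=1.
Solve (12*k + 6)·f(k+1) − (k)·f(k) = 1.
From deg A=1, deg B=1, deg C=0: d=-1.
Bound -1 < 0, so the key equation has no polynomial solution.

not Gosper-summable; s_k does not exist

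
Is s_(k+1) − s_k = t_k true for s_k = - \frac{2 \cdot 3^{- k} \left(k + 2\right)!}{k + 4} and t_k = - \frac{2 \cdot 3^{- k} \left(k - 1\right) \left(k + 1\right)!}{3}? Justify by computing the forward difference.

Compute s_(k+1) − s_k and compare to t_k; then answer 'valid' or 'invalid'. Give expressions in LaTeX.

Invalid: residual \frac{4 \cdot 3^{- k} \left(k^{2} + 3 k - 7\right) \left(k + 1\right)!}{3 \left(k + 4\right) \left(k + 5\right)} ≠ 0.

s_(k+1) = -2*factorial(k + 3)/(3*3**k*(k + 5))
s_(k+1) − s_k = -2*(k**2 + 4*k - 3)*factorial(k + 2)/(3*3**k*(k + 4)*(k + 5))
(s_(k+1) − s_k) − t_k = 4*(k**2 + 3*k - 7)*factorial(k + 1)/(3*3**k*(k + 4)*(k + 5))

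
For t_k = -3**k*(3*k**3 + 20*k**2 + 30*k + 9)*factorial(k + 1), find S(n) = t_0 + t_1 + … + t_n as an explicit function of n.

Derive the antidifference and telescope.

Compute t_(k+1)/t_k: get 3*(3*k**4 + 35*k**3 + 137*k**2 + 220*k + 124)/(3*k**3 + 20*k**2 + 30*k + 9).
Normal form (A,B,C) = (3*k + 6, 1, k**3 + 20*k**2/3 + 10*k + 3).
Need (3*k + 6)·f(k+1) − (1)·f(k) = k**3 + 20*k**2/3 + 10*k + 3.
deg f ≤ 2 (via 1,0,3).
Match coefficients ⇒ f(k) = (k**2 + 3*k - 3)/3.
R(k) = B(k−1)·f(k)/C(k) = (k**2 + 3*k - 3)/(3*k**3 + 20*k**2 + 30*k + 9); s_k = R·t_k = -3**k*(k**2 + 3*k - 3)*factorial(k + 1).
Check: Δs_k = -3**k*(3*k**3 + 20*k**2 + 30*k + 9)*factorial(k + 1). ✓
Σ_(k=0)^n t_k = s_(n+1) − s_(0) = (-3**(n + 1)*(n**2 + 5*n + 1)*factorial(n + 2)) − (3), i.e. -3*3**n*n**4*factorial(n) - 24*3**n*n**3*factorial(n) - 54*3**n*n**2*factorial(n) - 39*3**n*n*factorial(n) - 6*3**n*factorial(n) - 3.

S(n) = -3*3**n*n**4*factorial(n) - 24*3**n*n**3*factorial(n) - 54*3**n*n**2*factorial(n) - 39*3**n*n*factorial(n) - 6*3**n*factorial(n) - 3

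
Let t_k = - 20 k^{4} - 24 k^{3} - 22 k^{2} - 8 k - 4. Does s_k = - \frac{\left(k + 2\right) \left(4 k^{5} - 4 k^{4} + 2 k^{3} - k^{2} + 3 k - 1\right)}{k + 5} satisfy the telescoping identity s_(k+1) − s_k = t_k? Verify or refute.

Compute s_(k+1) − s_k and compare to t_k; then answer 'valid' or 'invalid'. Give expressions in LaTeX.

s_(k+1) = (-4*k**6 - 28*k**5 - 74*k**4 - 99*k**3 - 74*k**2 - 36*k - 9)/(k + 6)
s_(k+1) − s_k = (-20*k**6 - 196*k**5 - 502*k**4 - 550*k**3 - 395*k**2 - 161*k - 57)/(k**2 + 11*k + 30)
(s_(k+1) − s_k) − t_k = 3*(16*k**5 + 128*k**4 + 140*k**3 + 119*k**2 + 41*k + 21)/(k**2 + 11*k + 30)

Invalid: residual \frac{3 \left(16 k^{5} + 128 k^{4} + 140 k^{3} + 119 k^{2} + 41 k + 21\right)}{k^{2} + 11 k + 30} ≠ 0.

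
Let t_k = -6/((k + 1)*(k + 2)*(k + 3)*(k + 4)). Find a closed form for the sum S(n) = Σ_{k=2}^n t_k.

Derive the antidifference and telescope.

Ratio r(k) = (k + 1)/(k + 5).
A = k + 1, B = k + 5, C = 1.
Solve (k + 1)·f(k+1) − (k + 4)·f(k) = 1.
From deg A=1, deg B=1, deg C=0: d=3.
Solve for f: f(k) = k*(k**2 + 6*k + 11)/18 (degree 3 ≤ 3).
Then R = B(k−1)f/C = k*(k + 4)*(k**2 + 6*k + 11)/18, so s_k = R(k)·t_k = k*(-k**2 - 6*k - 11)/(3*(k + 1)*(k + 2)*(k + 3)).
s_(k+1) − s_k = -6/(k**4 + 10*k**3 + 35*k**2 + 50*k + 24) = t_k.
Evaluate: s_(n+1) = (-n**3 - 9*n**2 - 26*n - 18)/(3*(n**3 + 9*n**2 + 26*n + 24)); subtract s_(2) = -3/10 ⇒ S(n) = (-n**3 - 9*n**2 - 26*n + 36)/(30*(n**3 + 9*n**2 + 26*n + 24)).

S(n) = (-n**3 - 9*n**2 - 26*n + 36)/(30*(n**3 + 9*n**2 + 26*n + 24))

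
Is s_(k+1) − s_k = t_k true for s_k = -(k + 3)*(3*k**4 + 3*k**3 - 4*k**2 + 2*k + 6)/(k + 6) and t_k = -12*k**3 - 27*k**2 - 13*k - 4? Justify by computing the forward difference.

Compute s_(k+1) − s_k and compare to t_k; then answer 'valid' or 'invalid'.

Invalid: residual 3*(9*k**4 + 96*k**3 + 179*k**2 + 80*k + 18)/(k**2 + 13*k + 42) ≠ 0.

s_(k+1) = (-3*k**5 - 27*k**4 - 83*k**3 - 107*k**2 - 70*k - 40)/(k + 7)
s_(k+1) − s_k = 2*(-6*k**5 - 78*k**4 - 290*k**3 - 385*k**2 - 179*k - 57)/(k**2 + 13*k + 42)
(s_(k+1) − s_k) − t_k = 3*(9*k**4 + 96*k**3 + 179*k**2 + 80*k + 18)/(k**2 + 13*k + 42)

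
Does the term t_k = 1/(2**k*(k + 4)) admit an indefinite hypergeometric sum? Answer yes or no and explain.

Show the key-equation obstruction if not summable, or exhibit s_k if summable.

t_(k+1)/t_k = (k + 4)/(2*(k + 5)).
A = k/2 + 2, B = k + 5, C = 1.
Set up (k/2 + 2)·f(k+1) − (k + 4)·f(k) − (1) = 0.
Bound: deg f ≤ -1.
Bound -1 < 0, so the key equation has no polynomial solution.

No — key equation has no polynomial f.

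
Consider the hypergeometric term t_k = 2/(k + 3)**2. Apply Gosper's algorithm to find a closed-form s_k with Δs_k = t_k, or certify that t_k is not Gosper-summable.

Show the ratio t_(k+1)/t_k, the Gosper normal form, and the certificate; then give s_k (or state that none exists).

r(k) = (k + 3)**2/(k + 4)**2 after simplifying.
Normal form (A,B,C) = (k**2 + 6*k + 9, k**2 + 8*k + 16, 1).
Key eq: (k**2 + 6*k + 9)·f(k+1) = (k**2 + 6*k + 9)·f(k) + (1).
From deg A=2, deg B=2, deg C=0: d=0.
Write f(k) = c0. Then LHS − RHS = -1, requiring -1 = 0: contradictory. No certificate.

none (Gosper's algorithm certifies no s_k)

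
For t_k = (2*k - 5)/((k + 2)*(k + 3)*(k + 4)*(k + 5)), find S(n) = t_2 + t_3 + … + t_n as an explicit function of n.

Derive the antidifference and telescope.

t_(k+1)/t_k = (k + 2)*(2*k - 3)/((k + 6)*(2*k - 5)).
Gosper form: A/B · C(k+1)/C(k) with A=k + 2, B=k + 6, C=k - 5/2.
Set up (k + 2)·f(k+1) − (k + 5)·f(k) − (k - 5/2) = 0.
deg f ≤ 3 (via 1,1,1).
Solve for f: f(k) = -k*(k**2 + 9*k + 50)/48 (degree 3 ≤ 3).
So s_k = (B(k−1)f/C)·t_k = (-k*(k + 5)*(k**2 + 9*k + 50)/(24*(2*k - 5)))·t_k = k*(-k**2 - 9*k - 50)/(24*(k + 2)*(k + 3)*(k + 4)).
Verify: (2*k - 5)/(k**4 + 14*k**3 + 71*k**2 + 154*k + 120) matches t_k.
Σ_(k=2)^n t_k = s_(n+1) − s_(2) = ((-n**3 - 12*n**2 - 71*n - 60)/(24*(n**3 + 12*n**2 + 47*n + 60))) − (-1/20), i.e. (n**3 + 12*n**2 - 73*n + 60)/(120*(n**3 + 12*n**2 + 47*n + 60)).

S(n) = (n**3 + 12*n**2 - 73*n + 60)/(120*(n**3 + 12*n**2 + 47*n + 60))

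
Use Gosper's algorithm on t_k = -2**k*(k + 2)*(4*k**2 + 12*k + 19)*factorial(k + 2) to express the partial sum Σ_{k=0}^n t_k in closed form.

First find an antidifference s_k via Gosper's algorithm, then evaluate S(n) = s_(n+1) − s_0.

S(n) = -4*2**n*n**2*factorial(n + 3) - 10*2**n*n*factorial(n + 3) - 14*2**n*factorial(n + 3) + 8

Compute t_(k+1)/t_k: get (k + 3)**2*(24*k + 8*(k + 1)**2 + 62)/((k + 2)*(4*k**2 + 12*k + 19)).
A = 2*k + 6, B = 1, C = k**3 + 5*k**2 + 43*k/4 + 19/2.
Solve (2*k + 6)·f(k+1) − (1)·f(k) = k**3 + 5*k**2 + 43*k/4 + 19/2.
d = 2 from the (1,0,3) case.
Solve for f: f(k) = (2*k**2 + k + 4)/4 (degree 2 ≤ 2).
Certificate R = B(k−1)f/C = (2*k**2 + k + 4)/((k + 2)*(4*k**2 + 12*k + 19)) gives s_k = -2**k*(2*k**2 + k + 4)*factorial(k + 2).
s_(k+1) − s_k = -2**k*(k + 2)*(4*k**2 + 12*k + 19)*factorial(k + 2) = t_k.
Evaluate: s_(n+1) = -2**(n + 1)*(2*n**2 + 5*n + 7)*factorial(n + 3); subtract s_(0) = -8 ⇒ S(n) = -4*2**n*n**2*factorial(n + 3) - 10*2**n*n*factorial(n + 3) - 14*2**n*factorial(n + 3) + 8.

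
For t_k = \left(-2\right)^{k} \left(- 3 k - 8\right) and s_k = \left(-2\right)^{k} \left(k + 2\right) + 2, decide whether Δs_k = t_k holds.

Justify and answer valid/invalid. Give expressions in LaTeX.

s_(k+1) = -2*(-2)**k*(k + 3) + 2
s_(k+1) − s_k = (-2)**k*(-3*k - 8)
(s_(k+1) − s_k) − t_k = 0

valid (s_(k+1) − s_k reduces to t_k)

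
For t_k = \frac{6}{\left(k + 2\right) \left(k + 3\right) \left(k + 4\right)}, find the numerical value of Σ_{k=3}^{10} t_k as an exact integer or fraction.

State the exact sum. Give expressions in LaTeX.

Step 1: r(k) = (k + 2)/(k + 5).
Gosper form: A/B · C(k+1)/C(k) with A=k + 2, B=k + 5, C=1.
Need (k + 2)·f(k+1) − (k + 4)·f(k) = 1.
From deg A=1, deg B=1, deg C=0: d=2.
Solve for f: f(k) = k*(k + 5)/12 (degree 2 ≤ 2).
Certificate R = B(k−1)f/C = k*(k + 4)*(k + 5)/12 gives s_k = k*(k + 5)/(2*(k + 2)*(k + 3)).
Verify: 6/(k**3 + 9*k**2 + 26*k + 24) matches t_k.
Evaluate s at k=11 and k=3: 44/91 and 2/5; difference 38/455.

Σ = 38/455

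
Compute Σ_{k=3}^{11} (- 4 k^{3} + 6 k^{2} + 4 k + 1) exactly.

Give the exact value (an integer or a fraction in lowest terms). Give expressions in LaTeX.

Compute t_(k+1)/t_k: get (4*k**3 + 6*k**2 - 4*k - 7)/(4*k**3 - 6*k**2 - 4*k - 1).
Take A(k)=1, B(k)=1, C(k)=k**3 - 3*k**2/2 - k - 1/4.
Solve (1)·f(k+1) − (1)·f(k) = k**3 - 3*k**2/2 - k - 1/4.
Degrees (0,0,3) ⇒ d ≤ 4.
Coefficient equations give f(k) = k**2*(k**2 - 4*k + 2)/4.
Certificate R = B(k−1)f/C = k**2*(k**2 - 4*k + 2)/(4*k**3 - 6*k**2 - 4*k - 1) gives s_k = k**2*(-k**2 + 4*k - 2).
Verify: -4*k**3 + 6*k**2 + 4*k + 1 matches t_k.
Sum = s_(12) − s_(3); s_(12) = -14112, s_(3) = 9 ⇒ -14121.

Σ = -14121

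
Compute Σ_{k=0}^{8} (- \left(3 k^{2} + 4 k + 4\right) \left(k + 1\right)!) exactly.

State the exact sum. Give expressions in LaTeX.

Σ = -90720002

t_(k+1)/t_k = (k + 2)*(4*k + 3*(k + 1)**2 + 8)/(3*k**2 + 4*k + 4).
Gosper form: A/B · C(k+1)/C(k) with A=k + 2, B=1, C=k**2 + 4*k/3 + 4/3.
Set up (k + 2)·f(k+1) − (1)·f(k) − (k**2 + 4*k/3 + 4/3) = 0.
deg f ≤ 1 (via 1,0,2).
A polynomial solution: f(k) = (3*k - 2)/3.
So s_k = (B(k−1)f/C)·t_k = ((3*k - 2)/(3*k**2 + 4*k + 4))·t_k = -(3*k - 2)*factorial(k + 1).
Δs = -(3*k**2 + 4*k + 4)*factorial(k + 1), as required.
Evaluate s at k=9 and k=0: -90720000 and 2; difference -90720002.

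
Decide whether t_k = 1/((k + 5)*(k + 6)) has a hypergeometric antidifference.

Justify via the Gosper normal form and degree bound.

Yes. s_k = k/(5*(k + 5)).

t_(k+1)/t_k = (k + 5)/(k + 7).
Gosper form: A/B · C(k+1)/C(k) with A=k + 5, B=k + 7, C=1.
Solve (k + 5)·f(k+1) − (k + 6)·f(k) = 1.
deg f ≤ 1 (via 1,1,0).
Match coefficients ⇒ f(k) = k/5.
Get s_k = R·t_k = k/(5*(k + 5)) with R(k) = B(k−1)f(k)/C(k) = k*(k + 6)/5.
Δs = 1/(k**2 + 11*k + 30), as required.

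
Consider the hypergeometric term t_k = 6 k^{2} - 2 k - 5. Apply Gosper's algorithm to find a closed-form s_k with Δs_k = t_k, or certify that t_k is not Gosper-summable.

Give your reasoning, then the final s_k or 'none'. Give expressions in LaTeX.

s_k = k \left(2 k^{2} - 4 k - 3\right)

Step 1: r(k) = (6*k**2 + 10*k - 1)/(6*k**2 - 2*k - 5).
So A=1 and B=1, with C=k**2 - k/3 - 5/6.
f must satisfy (1)·f(k+1) − (1)·f(k) = k**2 - k/3 - 5/6.
Bound: deg f ≤ 3.
Coefficient equations give f(k) = k*(2*k**2 - 4*k - 3)/6.
Get s_k = R·t_k = k*(2*k**2 - 4*k - 3) with R(k) = B(k−1)f(k)/C(k) = k*(2*k**2 - 4*k - 3)/(6*k**2 - 2*k - 5).
s_(k+1) − s_k = 6*k**2 - 2*k - 5 = t_k.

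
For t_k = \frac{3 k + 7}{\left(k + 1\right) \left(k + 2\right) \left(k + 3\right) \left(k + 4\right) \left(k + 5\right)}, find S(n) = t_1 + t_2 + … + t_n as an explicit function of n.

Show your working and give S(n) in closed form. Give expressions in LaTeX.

S(n) = \frac{n \left(n^{2} + 11 n + 38\right)}{40 \left(n^{3} + 11 n^{2} + 38 n + 40\right)}

Compute t_(k+1)/t_k: get (k + 1)*(3*k + 10)/((k + 6)*(3*k + 7)).
Gosper form: A/B · C(k+1)/C(k) with A=k + 1, B=k + 6, C=k + 7/3.
Key eq: (k + 1)·f(k+1) = (k + 5)·f(k) + (k + 7/3).
deg f ≤ 4 (via 1,1,1).
A polynomial solution: f(k) = k*(k + 2)*(k**2 + 8*k + 19)/36.
Then R = B(k−1)f/C = k*(k + 2)*(k + 5)*(k**2 + 8*k + 19)/(12*(3*k + 7)), so s_k = R(k)·t_k = k*(k**2 + 8*k + 19)/(12*(k**3 + 8*k**2 + 19*k + 12)).
Check: Δs_k = (3*k + 7)/(k**5 + 15*k**4 + 85*k**3 + 225*k**2 + 274*k + 120). ✓
Σ_(k=1)^n t_k = s_(n+1) − s_(1) = ((n**3 + 11*n**2 + 38*n + 28)/(12*(n**3 + 11*n**2 + 38*n + 40))) − (7/120), i.e. n*(n**2 + 11*n + 38)/(40*(n**3 + 11*n**2 + 38*n + 40)).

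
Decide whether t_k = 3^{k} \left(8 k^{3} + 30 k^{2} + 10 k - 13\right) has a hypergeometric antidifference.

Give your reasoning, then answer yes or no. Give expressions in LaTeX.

Compute t_(k+1)/t_k: get 3*(8*k**3 + 54*k**2 + 94*k + 35)/(8*k**3 + 30*k**2 + 10*k - 13).
Normal form (A,B,C) = (3, 1, k**3 + 15*k**2/4 + 5*k/4 - 13/8).
f must satisfy (3)·f(k+1) − (1)·f(k) = k**3 + 15*k**2/4 + 5*k/4 - 13/8.
deg f ≤ 3 (via 0,0,3).
A polynomial solution: f(k) = (4*k**3 - 3*k**2 - 4*k - 2)/8.
Then R = B(k−1)f/C = (4*k**3 - 3*k**2 - 4*k - 2)/(8*k**3 + 30*k**2 + 10*k - 13), so s_k = R(k)·t_k = 3**k*(4*k**3 - 3*k**2 - 4*k - 2).
s_(k+1) − s_k = 3**k*(8*k**3 + 30*k**2 + 10*k - 13) = t_k.

Yes. s_k = 3^{k} \left(4 k^{3} - 3 k^{2} - 4 k - 2\right).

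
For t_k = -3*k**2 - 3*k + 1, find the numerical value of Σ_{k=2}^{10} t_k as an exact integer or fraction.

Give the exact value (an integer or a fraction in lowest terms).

Σ = -1305

The ratio is (3*k**2 + 9*k + 5)/(3*k**2 + 3*k - 1).
Gosper form: A/B · C(k+1)/C(k) with A=1, B=1, C=k**2 + k - 1/3.
Set up (1)·f(k+1) − (1)·f(k) − (k**2 + k - 1/3) = 0.
Degrees (0,0,2) ⇒ d ≤ 3.
Coefficient equations give f(k) = k*(k**2 - 2)/3.
R(k) = B(k−1)·f(k)/C(k) = k*(k**2 - 2)/(3*k**2 + 3*k - 1); s_k = R·t_k = k*(2 - k**2).
Check: Δs_k = -3*k**2 - 3*k + 1. ✓
Σ_(k=2)^(10) t_k = s_(11) − s_(2) = -1309 − (-4) = -1305.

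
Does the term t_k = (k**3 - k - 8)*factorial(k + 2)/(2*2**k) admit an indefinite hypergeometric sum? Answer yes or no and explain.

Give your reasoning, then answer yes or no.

t_(k+1)/t_k = (k + 3)*(k - (k + 1)**3 + 9)/(2*(-k**3 + k + 8)).
Factor: A=k/2 + 3/2; B=1; C=k**3 - k - 8.
f must satisfy (k/2 + 3/2)·f(k+1) − (1)·f(k) = k**3 - k - 8.
d = 2 from the (1,0,3) case.
Match coefficients ⇒ f(k) = 2*(k**2 - 3*k - 2).
Then R = B(k−1)f/C = 2*(k**2 - 3*k - 2)/(k**3 - k - 8), so s_k = R(k)·t_k = (k**2 - 3*k - 2)*factorial(k + 2)/2**k.
s_(k+1) − s_k = (k**3 - k - 8)*factorial(k + 2)/(2*2**k) = t_k.

Yes. s_k = (k**2 - 3*k - 2)*factorial(k + 2)/2**k.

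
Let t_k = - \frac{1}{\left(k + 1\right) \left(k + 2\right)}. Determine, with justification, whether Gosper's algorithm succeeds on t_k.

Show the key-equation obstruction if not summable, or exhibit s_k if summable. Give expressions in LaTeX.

Yes. s_k = - \frac{k}{k + 1}.

t_(k+1)/t_k = (k + 1)/(k + 3).
Take A(k)=k + 1, B(k)=k + 3, C(k)=1.
Key eq: (k + 1)·f(k+1) = (k + 2)·f(k) + (1).
Bound: deg f ≤ 1.
Coefficient equations give f(k) = k.
Certificate R = B(k−1)f/C = k*(k + 2) gives s_k = -k/(k + 1).
Δs = -1/(k**2 + 3*k + 2), as required.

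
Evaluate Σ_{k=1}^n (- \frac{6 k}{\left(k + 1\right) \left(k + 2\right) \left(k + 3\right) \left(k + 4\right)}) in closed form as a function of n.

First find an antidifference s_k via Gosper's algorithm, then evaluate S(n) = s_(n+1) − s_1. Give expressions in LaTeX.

S(n) = \frac{n \left(- n^{2} - 9 n - 8\right)}{6 \left(n^{3} + 9 n^{2} + 26 n + 24\right)}

Ratio r(k) = (k + 1)**2/(k*(k + 5)).
Take A(k)=k + 1, B(k)=k + 5, C(k)=k.
Set up (k + 1)·f(k+1) − (k + 4)·f(k) − (k) = 0.
From deg A=1, deg B=1, deg C=1: d=3.
A polynomial solution: f(k) = k*(k - 1)*(k + 7)/36.
Certificate R = B(k−1)f/C = (k - 1)*(k + 4)*(k + 7)/36 gives s_k = k*(-k**2 - 6*k + 7)/(6*(k + 1)*(k + 2)*(k + 3)).
s_(k+1) − s_k = -6*k/(k**4 + 10*k**3 + 35*k**2 + 50*k + 24) = t_k.
Telescope: S(n) = s_(n+1) − s_(1) = n*(-n**2 - 9*n - 8)/(6*(n**3 + 9*n**2 + 26*n + 24)) − (0) = n*(-n**2 - 9*n - 8)/(6*(n**3 + 9*n**2 + 26*n + 24)).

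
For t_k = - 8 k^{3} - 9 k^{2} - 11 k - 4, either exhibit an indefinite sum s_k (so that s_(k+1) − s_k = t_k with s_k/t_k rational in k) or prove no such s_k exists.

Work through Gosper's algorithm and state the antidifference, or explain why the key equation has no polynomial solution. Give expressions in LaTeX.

Ratio r(k) = (8*k**3 + 33*k**2 + 53*k + 32)/(8*k**3 + 9*k**2 + 11*k + 4).
A = 1, B = 1, C = k**3 + 9*k**2/8 + 11*k/8 + 1/2.
Need (1)·f(k+1) − (1)·f(k) = k**3 + 9*k**2/8 + 11*k/8 + 1/2.
d = 4 from the (0,0,3) case.
Match coefficients ⇒ f(k) = k**2*(2*k**2 - k + 3)/8.
Then R = B(k−1)f/C = k**2*(2*k**2 - k + 3)/(8*k**3 + 9*k**2 + 11*k + 4), so s_k = R(k)·t_k = k**2*(-2*k**2 + k - 3).
Δs = -8*k**3 - 9*k**2 - 11*k - 4, as required.

s_k = k^{2} \left(- 2 k^{2} + k - 3\right)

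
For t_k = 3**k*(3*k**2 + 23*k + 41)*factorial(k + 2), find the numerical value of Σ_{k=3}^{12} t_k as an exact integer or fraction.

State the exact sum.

The ratio is 3*(3*k**3 + 38*k**2 + 154*k + 201)/(3*k**2 + 23*k + 41).
A = 3*k + 9, B = 1, C = k**2 + 23*k/3 + 41/3.
Solve (3*k + 9)·f(k+1) − (1)·f(k) = k**2 + 23*k/3 + 41/3.
Bound: deg f ≤ 1.
A polynomial solution: f(k) = (k + 4)/3.
R(k) = B(k−1)·f(k)/C(k) = (k + 4)/(3*k**2 + 23*k + 41); s_k = R·t_k = 3**k*(k + 4)*factorial(k + 2).
Δs = 3**k*(3*k**2 + 23*k + 41)*factorial(k + 2), as required.
Evaluate s at k=13 and k=3: 35442540464018688000 and 22680; difference 35442540464018665320.

Σ = 35442540464018665320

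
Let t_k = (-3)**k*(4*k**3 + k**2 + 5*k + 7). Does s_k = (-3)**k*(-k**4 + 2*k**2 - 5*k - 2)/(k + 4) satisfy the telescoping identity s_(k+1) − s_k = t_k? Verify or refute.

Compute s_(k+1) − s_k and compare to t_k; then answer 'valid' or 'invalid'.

Invalid: residual (-3)**k*(-8*k**4 - 36*k**3 - 14*k**2 - 58*k - 58)/(k**2 + 9*k + 20) ≠ 0.

s_(k+1) = (-3)**(k + 1)*(-5*k - (k + 1)**4 + 2*(k + 1)**2 - 7)/(k + 5)
s_(k+1) − s_k = (-3)**k*(4*k**5 + 29*k**4 + 58*k**3 + 58*k**2 + 105*k + 82)/(k**2 + 9*k + 20)
(s_(k+1) − s_k) − t_k = (-3)**k*(-8*k**4 - 36*k**3 - 14*k**2 - 58*k - 58)/(k**2 + 9*k + 20)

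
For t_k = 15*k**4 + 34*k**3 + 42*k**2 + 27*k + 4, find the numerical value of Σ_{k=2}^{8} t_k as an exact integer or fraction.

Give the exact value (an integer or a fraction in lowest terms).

The ratio is (15*k**4 + 94*k**3 + 234*k**2 + 273*k + 122)/(15*k**4 + 34*k**3 + 42*k**2 + 27*k + 4).
Take A(k)=1, B(k)=1, C(k)=k**4 + 34*k**3/15 + 14*k**2/5 + 9*k/5 + 4/15.
Set up (1)·f(k+1) − (1)·f(k) − (k**4 + 34*k**3/15 + 14*k**2/5 + 9*k/5 + 4/15) = 0.
Bound: deg f ≤ 5.
A polynomial solution: f(k) = k*(k + 1)*(3*k**3 - 2*k**2 + 4*k - 3)/15.
So s_k = (B(k−1)f/C)·t_k = (k*(3*k**3 - 2*k**2 + 4*k - 3)/(15*k**3 + 19*k**2 + 23*k + 4))·t_k = k*(3*k**4 + k**3 + 2*k**2 + k - 3).
Check: Δs_k = 15*k**4 + 34*k**3 + 42*k**2 + 27*k + 4. ✓
Sum = s_(9) − s_(2); s_(9) = 185220, s_(2) = 126 ⇒ 185094.

Σ = 185094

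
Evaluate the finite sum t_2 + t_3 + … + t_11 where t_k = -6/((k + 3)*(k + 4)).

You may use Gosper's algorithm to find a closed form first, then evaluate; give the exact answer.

Step 1: r(k) = (k + 3)/(k + 5).
So A=k + 3 and B=k + 5, with C=1.
f must satisfy (k + 3)·f(k+1) − (k + 4)·f(k) = 1.
From deg A=1, deg B=1, deg C=0: d=1.
A polynomial solution: f(k) = k/3.
Then R = B(k−1)f/C = k*(k + 4)/3, so s_k = R(k)·t_k = -2*k/(k + 3).
s_(k+1) − s_k = -6/(k**2 + 7*k + 12) = t_k.
Σ_(k=2)^(11) t_k = s_(12) − s_(2) = -8/5 − (-4/5) = -4/5.

Σ = -4/5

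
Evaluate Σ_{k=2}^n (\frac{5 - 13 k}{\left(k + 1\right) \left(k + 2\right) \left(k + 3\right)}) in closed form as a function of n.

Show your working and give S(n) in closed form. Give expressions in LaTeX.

Ratio r(k) = (k + 1)*(13*k + 8)/((k + 4)*(13*k - 5)).
A = k + 1, B = k + 4, C = k - 5/13.
f must satisfy (k + 1)·f(k+1) − (k + 3)·f(k) = k - 5/13.
d = 2 from the (1,1,1) case.
Solve for f: f(k) = k*(2*k - 7)/13 (degree 2 ≤ 2).
R(k) = B(k−1)·f(k)/C(k) = k*(k + 3)*(2*k - 7)/(13*k - 5); s_k = R·t_k = k*(7 - 2*k)/((k + 1)*(k + 2)).
s_(k+1) − s_k = (5 - 13*k)/(k**3 + 6*k**2 + 11*k + 6) = t_k.
Evaluate: s_(n+1) = (-2*n**2 + 3*n + 5)/(n**2 + 5*n + 6); subtract s_(2) = 1/2 ⇒ S(n) = (-5*n**2 + n + 4)/(2*(n**2 + 5*n + 6)).

S(n) = \frac{- 5 n^{2} + n + 4}{2 \left(n^{2} + 5 n + 6\right)}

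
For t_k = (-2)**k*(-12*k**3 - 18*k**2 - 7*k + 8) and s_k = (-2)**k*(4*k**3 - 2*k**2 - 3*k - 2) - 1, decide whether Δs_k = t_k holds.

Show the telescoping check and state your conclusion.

s_(k+1) = (-2)**(k + 1)*(-3*k + 4*(k + 1)**3 - 2*(k + 1)**2 - 5) - 1
s_(k+1) − s_k = (-2)**k*(-12*k**3 - 18*k**2 - 7*k + 8)
(s_(k+1) − s_k) − t_k = 0

valid (s_(k+1) − s_k reduces to t_k)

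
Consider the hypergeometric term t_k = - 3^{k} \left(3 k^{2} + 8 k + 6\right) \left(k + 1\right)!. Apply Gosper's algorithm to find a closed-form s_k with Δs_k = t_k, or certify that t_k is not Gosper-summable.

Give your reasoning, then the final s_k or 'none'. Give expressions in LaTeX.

s_k = - 3^{k} k \left(k + 1\right)!

Compute t_(k+1)/t_k: get 3*(3*k**3 + 20*k**2 + 45*k + 34)/(3*k**2 + 8*k + 6).
Factor: A=3*k + 6; B=1; C=k**2 + 8*k/3 + 2.
f must satisfy (3*k + 6)·f(k+1) − (1)·f(k) = k**2 + 8*k/3 + 2.
From deg A=1, deg B=0, deg C=2: d=1.
Solving with deg f ≤ 1: f(k) = k/3.
Certificate R = B(k−1)f/C = k/(3*k**2 + 8*k + 6) gives s_k = -3**k*k*factorial(k + 1).
s_(k+1) − s_k = -3**k*(3*k**2 + 8*k + 6)*factorial(k + 1) = t_k.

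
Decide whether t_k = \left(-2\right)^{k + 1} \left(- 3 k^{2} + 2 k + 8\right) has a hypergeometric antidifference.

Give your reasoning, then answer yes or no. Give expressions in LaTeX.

r(k) = 2*(-3*k**2 - 4*k + 7)/(3*k**2 - 2*k - 8) after simplifying.
Factor: A=-2; B=1; C=k**2 - 2*k/3 - 8/3.
Set up (-2)·f(k+1) − (1)·f(k) − (k**2 - 2*k/3 - 8/3) = 0.
Bound: deg f ≤ 2.
Match coefficients ⇒ f(k) = -(k**2 - 2*k - 2)/3.
Get s_k = R·t_k = (-2)**(k + 1)*(k**2 - 2*k - 2) with R(k) = B(k−1)f(k)/C(k) = -(k**2 - 2*k - 2)/((k - 2)*(3*k + 4)).
Δs = (-2)**(k + 1)*(-3*k**2 + 2*k + 8), as required.

Yes. s_k = \left(-2\right)^{k + 1} \left(k^{2} - 2 k - 2\right).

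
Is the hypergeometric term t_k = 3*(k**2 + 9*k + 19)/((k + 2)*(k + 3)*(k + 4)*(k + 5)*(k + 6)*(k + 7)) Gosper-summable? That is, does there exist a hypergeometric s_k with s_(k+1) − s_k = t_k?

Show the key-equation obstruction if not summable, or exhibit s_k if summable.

Yes. s_k = k*(k**2 + 12*k + 44)/(48*(k**3 + 12*k**2 + 44*k + 48)).

r(k) = (k + 2)*(9*k + (k + 1)**2 + 28)/((k + 8)*(k**2 + 9*k + 19)) after simplifying.
Normal form (A,B,C) = (k + 2, k + 8, k**2 + 9*k + 19).
Need (k + 2)·f(k+1) − (k + 7)·f(k) = k**2 + 9*k + 19.
From deg A=1, deg B=1, deg C=2: d=5.
Coefficient equations give f(k) = k*(k + 3)*(k + 5)*(k**2 + 12*k + 44)/144.
Then R = B(k−1)f/C = k*(k + 3)*(k + 5)*(k + 7)*(k**2 + 12*k + 44)/(144*(k**2 + 9*k + 19)), so s_k = R(k)·t_k = k*(k**2 + 12*k + 44)/(48*(k**3 + 12*k**2 + 44*k + 48)).
Δs = 3*(k**2 + 9*k + 19)/(k**6 + 27*k**5 + 295*k**4 + 1665*k**3 + 5104*k**2 + 8028*k + 5040), as required.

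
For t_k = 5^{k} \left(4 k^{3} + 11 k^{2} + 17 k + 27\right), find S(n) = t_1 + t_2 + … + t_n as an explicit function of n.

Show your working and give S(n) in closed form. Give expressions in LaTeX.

S(n) = 5 \cdot 5^{n} n^{3} + 10 \cdot 5^{n} n^{2} + 20 \cdot 5^{n} n + 30 \cdot 5^{n} - 30

Compute t_(k+1)/t_k: get 5*(4*k**3 + 23*k**2 + 51*k + 59)/(4*k**3 + 11*k**2 + 17*k + 27).
Normal form (A,B,C) = (5, 1, k**3 + 11*k**2/4 + 17*k/4 + 27/4).
Solve (5)·f(k+1) − (1)·f(k) = k**3 + 11*k**2/4 + 17*k/4 + 27/4.
Bound: deg f ≤ 3.
Coefficient equations give f(k) = (k**3 - k**2 + 3*k + 3)/4.
So s_k = (B(k−1)f/C)·t_k = ((k**3 - k**2 + 3*k + 3)/(4*k**3 + 11*k**2 + 17*k + 27))·t_k = 5**k*(k**3 - k**2 + 3*k + 3).
Δs = 5**k*(4*k**3 + 11*k**2 + 17*k + 27), as required.
Telescope: S(n) = s_(n+1) − s_(1) = 5**(n + 1)*(n**3 + 2*n**2 + 4*n + 6) − (30) = 5*5**n*n**3 + 10*5**n*n**2 + 20*5**n*n + 30*5**n - 30.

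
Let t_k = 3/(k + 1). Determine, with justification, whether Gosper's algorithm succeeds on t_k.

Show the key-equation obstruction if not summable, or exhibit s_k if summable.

No; the coefficient equations for f are inconsistent.

Step 1: r(k) = (k + 1)/(k + 2).
Normal form (A,B,C) = (k + 1, k + 2, 1).
Solve (k + 1)·f(k+1) − (k + 1)·f(k) = 1.
Bound: deg f ≤ 0.
Write f(k) = c0. Then LHS − RHS = -1, requiring -1 = 0: contradictory. No certificate.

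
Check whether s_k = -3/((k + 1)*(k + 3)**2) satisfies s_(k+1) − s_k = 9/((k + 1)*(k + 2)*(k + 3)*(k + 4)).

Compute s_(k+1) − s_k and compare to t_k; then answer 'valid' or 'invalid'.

Invalid: residual 3*(-4*k - 13)/(k**6 + 17*k**5 + 117*k**4 + 415*k**3 + 794*k**2 + 768*k + 288) ≠ 0.

s_(k+1) = -3/((k + 2)*(k + 4)**2)
s_(k+1) − s_k = -3/((k + 2)*(k + 4)**2) + 3/((k + 1)*(k + 3)**2)
(s_(k+1) − s_k) − t_k = 3*(-4*k - 13)/(k**6 + 17*k**5 + 117*k**4 + 415*k**3 + 794*k**2 + 768*k + 288)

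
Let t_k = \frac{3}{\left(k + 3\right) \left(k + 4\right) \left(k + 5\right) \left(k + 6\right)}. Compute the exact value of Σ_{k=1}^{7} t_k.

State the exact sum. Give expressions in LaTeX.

r(k) = (k + 3)/(k + 7) after simplifying.
A = k + 3, B = k + 7, C = 1.
Solve (k + 3)·f(k+1) − (k + 6)·f(k) = 1.
d = 3 from the (1,1,0) case.
A polynomial solution: f(k) = k*(k**2 + 12*k + 47)/180.
Then R = B(k−1)f/C = k*(k + 6)*(k**2 + 12*k + 47)/180, so s_k = R(k)·t_k = k*(k**2 + 12*k + 47)/(60*(k + 3)*(k + 4)*(k + 5)).
s_(k+1) − s_k = 3/(k**4 + 18*k**3 + 119*k**2 + 342*k + 360) = t_k.
Σ_(k=1)^(7) t_k = s_(8) − s_(1) = 23/1430 − (1/120) = 133/17160.

Σ = 133/17160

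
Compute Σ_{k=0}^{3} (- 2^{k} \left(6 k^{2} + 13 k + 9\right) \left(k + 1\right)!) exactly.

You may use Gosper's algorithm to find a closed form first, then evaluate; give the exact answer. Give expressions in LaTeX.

Σ = -21121

r(k) = 2*(6*k**3 + 37*k**2 + 78*k + 56)/(6*k**2 + 13*k + 9) after simplifying.
Normal form (A,B,C) = (2*k + 4, 1, k**2 + 13*k/6 + 3/2).
Set up (2*k + 4)·f(k+1) − (1)·f(k) − (k**2 + 13*k/6 + 3/2) = 0.
From deg A=1, deg B=0, deg C=2: d=1.
Solving with deg f ≤ 1: f(k) = (3*k - 1)/6.
Certificate R = B(k−1)f/C = (3*k - 1)/(6*k**2 + 13*k + 9) gives s_k = -2**k*(3*k - 1)*factorial(k + 1).
Verify: -2**k*(6*k**2 + 13*k + 9)*factorial(k + 1) matches t_k.
Evaluate s at k=4 and k=0: -21120 and 1; difference -21121.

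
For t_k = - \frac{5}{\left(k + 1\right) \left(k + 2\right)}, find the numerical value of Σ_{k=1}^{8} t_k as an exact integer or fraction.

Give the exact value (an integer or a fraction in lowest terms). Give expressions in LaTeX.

The ratio is (k + 1)/(k + 3).
Take A(k)=k + 1, B(k)=k + 3, C(k)=1.
Need (k + 1)·f(k+1) − (k + 2)·f(k) = 1.
From deg A=1, deg B=1, deg C=0: d=1.
Coefficient equations give f(k) = k.
So s_k = (B(k−1)f/C)·t_k = (k*(k + 2))·t_k = -5*k/(k + 1).
Check: Δs_k = -5/(k**2 + 3*k + 2). ✓
Sum = s_(9) − s_(1); s_(9) = -9/2, s_(1) = -5/2 ⇒ -2.

Σ = -2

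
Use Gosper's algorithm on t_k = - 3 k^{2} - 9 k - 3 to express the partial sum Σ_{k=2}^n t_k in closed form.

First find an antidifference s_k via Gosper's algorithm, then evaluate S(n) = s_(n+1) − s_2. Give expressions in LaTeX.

S(n) = - n^{3} - 6 n^{2} - 8 n + 15

Compute t_(k+1)/t_k: get (k**2 + 5*k + 5)/(k**2 + 3*k + 1).
A = 1, B = 1, C = k**2 + 3*k + 1.
f must satisfy (1)·f(k+1) − (1)·f(k) = k**2 + 3*k + 1.
Degrees (0,0,2) ⇒ d ≤ 3.
Match coefficients ⇒ f(k) = k*(k**2 + 3*k - 1)/3.
Get s_k = R·t_k = k*(-k**2 - 3*k + 1) with R(k) = B(k−1)f(k)/C(k) = k*(k**2 + 3*k - 1)/(3*(k**2 + 3*k + 1)).
Check: Δs_k = -3*k**2 - 9*k - 3. ✓
s_(n+1) = -n**3 - 6*n**2 - 8*n - 3 and s_(2) = -18, so S(n) = -n**3 - 6*n**2 - 8*n + 15.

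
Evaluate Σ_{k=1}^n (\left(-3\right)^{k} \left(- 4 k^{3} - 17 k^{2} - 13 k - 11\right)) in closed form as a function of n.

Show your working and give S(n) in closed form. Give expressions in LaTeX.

S(n) = - 3 \left(-3\right)^{n} n^{3} - 15 \left(-3\right)^{n} n^{2} - 15 \left(-3\right)^{n} n - 9 \left(-3\right)^{n} + 9

Compute t_(k+1)/t_k: get 3*(-4*k**3 - 29*k**2 - 59*k - 45)/(4*k**3 + 17*k**2 + 13*k + 11).
Normal form (A,B,C) = (-3, 1, k**3 + 17*k**2/4 + 13*k/4 + 11/4).
Solve (-3)·f(k+1) − (1)·f(k) = k**3 + 17*k**2/4 + 13*k/4 + 11/4.
Bound: deg f ≤ 3.
Solving with deg f ≤ 3: f(k) = -(k**3 + 2*k**2 - 2*k + 2)/4.
R(k) = B(k−1)·f(k)/C(k) = -(k**3 + 2*k**2 - 2*k + 2)/(4*k**3 + 17*k**2 + 13*k + 11); s_k = R·t_k = (-3)**k*(k**3 + 2*k**2 - 2*k + 2).
Verify: (-3)**k*(-4*k**3 - 17*k**2 - 13*k - 11) matches t_k.
Σ_(k=1)^n t_k = s_(n+1) − s_(1) = ((-3)**(n + 1)*(n**3 + 5*n**2 + 5*n + 3)) − (-9), i.e. -3*(-3)**n*n**3 - 15*(-3)**n*n**2 - 15*(-3)**n*n - 9*(-3)**n + 9.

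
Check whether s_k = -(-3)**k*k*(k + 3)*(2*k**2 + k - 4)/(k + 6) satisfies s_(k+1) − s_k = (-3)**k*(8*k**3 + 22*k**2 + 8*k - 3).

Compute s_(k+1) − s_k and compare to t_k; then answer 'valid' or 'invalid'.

Invalid: residual (-3)**(k + 1)*(8*k**4 + 72*k**3 + 141*k**2 + 41*k - 18)/(k**2 + 13*k + 42) ≠ 0.

s_(k+1) = 3*(-3)**k*(k + 1)*(k + 4)*(k + 2*(k + 1)**2 - 3)/(k + 7)
s_(k+1) − s_k = (-3)**k*(8*k**5 + 102*k**4 + 414*k**3 + 602*k**2 + 174*k - 72)/(k**2 + 13*k + 42)
(s_(k+1) − s_k) − t_k = (-3)**(k + 1)*(8*k**4 + 72*k**3 + 141*k**2 + 41*k - 18)/(k**2 + 13*k + 42)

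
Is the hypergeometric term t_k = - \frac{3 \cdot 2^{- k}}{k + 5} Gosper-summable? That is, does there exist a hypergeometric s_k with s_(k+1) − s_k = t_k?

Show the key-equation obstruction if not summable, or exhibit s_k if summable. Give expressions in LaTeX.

Step 1: r(k) = (k + 5)/(2*(k + 6)).
Factor: A=k/2 + 5/2; B=k + 6; C=1.
Solve (k/2 + 5/2)·f(k+1) − (k + 5)·f(k) = 1.
deg f ≤ -1 (via 1,1,0).
Bound -1 < 0, so the key equation has no polynomial solution.

No. Not Gosper-summable.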